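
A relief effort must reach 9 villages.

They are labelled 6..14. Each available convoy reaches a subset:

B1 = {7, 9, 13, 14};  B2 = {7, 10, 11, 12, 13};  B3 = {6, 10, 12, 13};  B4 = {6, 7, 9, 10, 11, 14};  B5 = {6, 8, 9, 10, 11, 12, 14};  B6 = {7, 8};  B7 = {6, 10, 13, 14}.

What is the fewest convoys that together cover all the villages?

B2 and B5 together: B2 ∪ B5 = {6, 7, 8, 9, 10, 11, 12, 13, 14} — every village is covered.
No single convoy has all 9 villages (the largest, B5, has 7), so 2 is optimal.

2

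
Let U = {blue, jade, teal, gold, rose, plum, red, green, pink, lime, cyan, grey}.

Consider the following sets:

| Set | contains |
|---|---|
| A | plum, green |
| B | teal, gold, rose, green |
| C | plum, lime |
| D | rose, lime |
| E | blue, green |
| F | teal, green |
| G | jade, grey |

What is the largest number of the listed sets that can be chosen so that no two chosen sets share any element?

3

A, D, G are pairwise disjoint (A={plum,green}; D={rose,lime}; G={jade,grey}).
Every remaining set overlaps one of these, and no 4 of the listed sets are pairwise disjoint, so 3 is the maximum.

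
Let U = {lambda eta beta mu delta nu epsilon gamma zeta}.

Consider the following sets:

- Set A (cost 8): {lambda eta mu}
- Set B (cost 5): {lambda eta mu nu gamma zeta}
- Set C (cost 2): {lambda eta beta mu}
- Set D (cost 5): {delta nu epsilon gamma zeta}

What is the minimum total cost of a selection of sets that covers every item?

7

C, D together cover every item (C ∪ D = {lambda, eta, beta, mu, delta, nu, epsilon, gamma, zeta}); total cost 2 + 5 = 7.
No covering selection has total cost below 7.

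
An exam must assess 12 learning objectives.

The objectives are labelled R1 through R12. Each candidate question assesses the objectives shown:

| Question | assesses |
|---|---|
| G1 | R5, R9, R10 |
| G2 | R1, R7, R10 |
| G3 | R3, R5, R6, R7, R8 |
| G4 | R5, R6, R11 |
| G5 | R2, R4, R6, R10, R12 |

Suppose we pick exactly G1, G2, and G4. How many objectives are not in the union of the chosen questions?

Union of G1, G2, G4 = {R1, R5, R6, R7, R9, R10, R11}.
Not covered: R2, R3, R4, R8, R12 — 5 objectives.

5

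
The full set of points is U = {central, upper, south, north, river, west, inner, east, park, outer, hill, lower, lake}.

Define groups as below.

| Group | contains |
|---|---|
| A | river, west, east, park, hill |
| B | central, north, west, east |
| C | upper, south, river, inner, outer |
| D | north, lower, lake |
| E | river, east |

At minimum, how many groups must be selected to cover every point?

A and B and C and D together: A ∪ B ∪ C ∪ D = {central, upper, south, north, river, west, inner, east, park, outer, hill, lower, lake} — every point is covered.
No 3 of the 5 groups cover everything (all 10 combinations miss at least one point), so 4 is optimal.

4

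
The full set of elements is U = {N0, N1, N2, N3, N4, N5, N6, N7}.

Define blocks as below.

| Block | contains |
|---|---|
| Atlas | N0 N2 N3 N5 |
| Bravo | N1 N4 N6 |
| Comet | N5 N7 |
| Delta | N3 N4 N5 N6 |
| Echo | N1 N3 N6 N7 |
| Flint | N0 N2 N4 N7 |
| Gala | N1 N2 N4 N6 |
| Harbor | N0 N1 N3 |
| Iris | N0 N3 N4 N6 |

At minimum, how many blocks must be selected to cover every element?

3

Atlas and Delta and Echo together: Atlas ∪ Delta ∪ Echo = {N0, N1, N2, N3, N4, N5, N6, N7} — every element is covered.
No 2 of the 9 blocks cover everything (all 36 combinations miss at least one element), so 3 is optimal.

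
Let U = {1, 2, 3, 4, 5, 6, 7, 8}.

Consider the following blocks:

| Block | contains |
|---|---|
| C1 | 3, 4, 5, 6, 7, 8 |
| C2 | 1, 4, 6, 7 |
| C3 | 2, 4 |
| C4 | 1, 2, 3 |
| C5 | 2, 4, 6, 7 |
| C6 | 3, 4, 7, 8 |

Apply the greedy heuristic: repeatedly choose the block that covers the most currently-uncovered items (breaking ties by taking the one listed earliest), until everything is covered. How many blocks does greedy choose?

2

Greedy: pick C1 (covers 6 new) → pick C4 (covers 2 new). Total picks: 2.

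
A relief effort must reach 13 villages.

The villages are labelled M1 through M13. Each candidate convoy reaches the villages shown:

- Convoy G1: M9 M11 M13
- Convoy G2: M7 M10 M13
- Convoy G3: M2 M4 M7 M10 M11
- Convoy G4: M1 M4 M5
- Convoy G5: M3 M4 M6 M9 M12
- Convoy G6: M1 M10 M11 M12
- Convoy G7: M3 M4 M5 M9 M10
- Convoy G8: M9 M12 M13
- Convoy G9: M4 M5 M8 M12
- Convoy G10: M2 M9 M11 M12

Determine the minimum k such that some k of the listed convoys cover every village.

G3 and G5 and G6 and G8 and G9 together: G3 ∪ G5 ∪ G6 ∪ G8 ∪ G9 = {M1, M2, M3, M4, M5, M6, M7, M8, M9, M10, M11, M12, M13} — every village is covered.
No 4 of the 10 convoys cover everything (all 210 combinations miss at least one village), so 5 is optimal.

5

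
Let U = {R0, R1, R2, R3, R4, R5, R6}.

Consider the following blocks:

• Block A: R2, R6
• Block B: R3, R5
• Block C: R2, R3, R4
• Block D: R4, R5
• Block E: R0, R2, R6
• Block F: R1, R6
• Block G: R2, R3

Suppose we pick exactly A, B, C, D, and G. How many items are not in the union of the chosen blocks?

Union of A, B, C, D, G = {R2, R3, R4, R5, R6}.
Not covered: R0, R1 — 2 items.

2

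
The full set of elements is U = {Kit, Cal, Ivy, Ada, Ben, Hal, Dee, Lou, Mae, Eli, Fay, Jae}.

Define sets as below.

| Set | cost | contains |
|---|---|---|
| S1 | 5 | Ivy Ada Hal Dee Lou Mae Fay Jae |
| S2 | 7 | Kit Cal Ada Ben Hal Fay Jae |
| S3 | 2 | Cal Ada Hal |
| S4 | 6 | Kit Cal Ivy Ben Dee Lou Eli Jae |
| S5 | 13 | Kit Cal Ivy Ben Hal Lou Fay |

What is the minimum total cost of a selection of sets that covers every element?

S1, S4 together cover every element (S1 ∪ S4 = {Kit, Cal, Ivy, Ada, Ben, Hal, Dee, Lou, Mae, Eli, Fay, Jae}); total cost 5 + 6 = 11.
No covering selection has total cost below 11.

11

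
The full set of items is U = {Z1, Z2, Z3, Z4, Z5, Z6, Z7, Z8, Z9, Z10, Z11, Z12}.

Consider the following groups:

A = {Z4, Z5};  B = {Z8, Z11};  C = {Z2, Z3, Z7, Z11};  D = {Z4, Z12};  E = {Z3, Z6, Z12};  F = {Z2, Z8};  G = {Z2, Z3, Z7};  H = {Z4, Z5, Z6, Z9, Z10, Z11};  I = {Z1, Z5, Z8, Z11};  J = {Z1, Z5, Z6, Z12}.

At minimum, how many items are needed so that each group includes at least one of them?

Take T = {Z2, Z5, Z11, Z12}. Each listed group contains at least one of these, so T is a hitting set of size 4.
No choice of 3 items meets every group, so 4 is the minimum.

4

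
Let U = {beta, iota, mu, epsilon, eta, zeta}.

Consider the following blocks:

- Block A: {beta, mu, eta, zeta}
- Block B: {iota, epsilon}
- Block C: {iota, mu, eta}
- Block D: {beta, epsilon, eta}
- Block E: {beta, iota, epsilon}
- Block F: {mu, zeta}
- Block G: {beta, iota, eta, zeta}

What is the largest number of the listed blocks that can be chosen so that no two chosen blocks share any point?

2

A, B are pairwise disjoint (A={beta,mu,eta,zeta}; B={iota,epsilon}).
Every remaining block overlaps one of these, and no 3 of the listed blocks are pairwise disjoint, so 2 is the maximum.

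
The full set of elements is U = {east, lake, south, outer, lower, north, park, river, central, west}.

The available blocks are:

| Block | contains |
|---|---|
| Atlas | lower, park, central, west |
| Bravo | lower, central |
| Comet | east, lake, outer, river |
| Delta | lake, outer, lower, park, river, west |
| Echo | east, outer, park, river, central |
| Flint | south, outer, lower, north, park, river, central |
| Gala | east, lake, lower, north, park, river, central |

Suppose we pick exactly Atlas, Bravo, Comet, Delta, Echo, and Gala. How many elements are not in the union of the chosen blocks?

Union of Atlas, Bravo, Comet, Delta, Echo, Gala = {east, lake, outer, lower, north, park, river, central, west}.
Not covered: south — 1 element.

1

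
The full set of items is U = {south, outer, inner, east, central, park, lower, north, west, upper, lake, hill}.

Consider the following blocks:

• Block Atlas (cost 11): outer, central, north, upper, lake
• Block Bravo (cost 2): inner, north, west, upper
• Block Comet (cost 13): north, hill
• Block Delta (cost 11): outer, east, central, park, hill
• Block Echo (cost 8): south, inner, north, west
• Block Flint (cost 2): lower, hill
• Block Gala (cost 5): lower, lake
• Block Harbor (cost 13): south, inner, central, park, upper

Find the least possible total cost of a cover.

26

Bravo, Delta, Echo, Gala together cover every item (Bravo ∪ Delta ∪ Echo ∪ Gala = {south, outer, inner, east, central, park, lower, north, west, upper, lake, hill}); total cost 2 + 11 + 8 + 5 = 26.
The greedy pick Bravo, Flint, Delta, Gala, Echo costs 28; no covering selection beats 26.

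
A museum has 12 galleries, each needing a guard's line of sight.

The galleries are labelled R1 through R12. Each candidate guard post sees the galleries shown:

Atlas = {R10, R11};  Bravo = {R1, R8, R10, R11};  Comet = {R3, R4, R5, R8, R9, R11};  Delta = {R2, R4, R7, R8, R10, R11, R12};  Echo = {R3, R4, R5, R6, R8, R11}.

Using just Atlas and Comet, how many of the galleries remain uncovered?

5

Union of Atlas, Comet = {R3, R4, R5, R8, R9, R10, R11}.
Not covered: R1, R2, R6, R7, R12 — 5 galleries.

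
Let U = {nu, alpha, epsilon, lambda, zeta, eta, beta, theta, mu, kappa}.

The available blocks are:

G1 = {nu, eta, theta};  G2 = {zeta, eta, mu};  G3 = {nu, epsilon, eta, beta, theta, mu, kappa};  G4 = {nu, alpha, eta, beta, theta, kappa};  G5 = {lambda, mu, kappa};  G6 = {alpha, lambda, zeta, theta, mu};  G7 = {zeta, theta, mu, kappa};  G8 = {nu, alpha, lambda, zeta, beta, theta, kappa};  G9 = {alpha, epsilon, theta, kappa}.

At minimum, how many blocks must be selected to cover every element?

Take {G3, G8}. Their union is {nu, alpha, epsilon, lambda, zeta, eta, beta, theta, mu, kappa}, which is all 10 elements.
No single block has all 10 elements (the largest, G3, has 7), so 2 is optimal.

2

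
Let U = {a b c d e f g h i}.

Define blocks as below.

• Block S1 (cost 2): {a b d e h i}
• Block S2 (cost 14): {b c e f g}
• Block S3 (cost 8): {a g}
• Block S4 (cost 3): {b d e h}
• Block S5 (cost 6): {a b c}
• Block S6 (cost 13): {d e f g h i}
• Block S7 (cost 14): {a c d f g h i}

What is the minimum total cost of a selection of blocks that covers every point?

S1, S7 together cover every point (S1 ∪ S7 = {a, b, c, d, e, f, g, h, i}); total cost 2 + 14 = 16.
No covering selection has total cost below 16.

16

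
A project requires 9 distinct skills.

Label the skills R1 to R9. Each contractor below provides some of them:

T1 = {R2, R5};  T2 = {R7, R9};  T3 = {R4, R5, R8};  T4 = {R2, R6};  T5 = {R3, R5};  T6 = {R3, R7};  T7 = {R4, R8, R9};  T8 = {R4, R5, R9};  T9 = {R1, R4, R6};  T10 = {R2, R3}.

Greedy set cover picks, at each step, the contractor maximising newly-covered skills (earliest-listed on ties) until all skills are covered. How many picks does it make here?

Greedy: pick T3 (covers 3 new) → pick T2 (covers 2 new) → pick T4 (covers 2 new) → pick T5 (covers 1 new) → pick T9 (covers 1 new). Total picks: 5.
(The true minimum cover uses only 4 contractors, so greedy is not optimal here.)

5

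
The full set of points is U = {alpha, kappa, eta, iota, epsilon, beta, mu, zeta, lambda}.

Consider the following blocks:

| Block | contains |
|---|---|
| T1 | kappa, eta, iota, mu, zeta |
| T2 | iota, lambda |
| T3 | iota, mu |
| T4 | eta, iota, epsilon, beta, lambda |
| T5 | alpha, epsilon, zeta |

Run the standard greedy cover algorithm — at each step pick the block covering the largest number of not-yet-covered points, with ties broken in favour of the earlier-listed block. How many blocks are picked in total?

Greedy: pick T1 (covers 5 new) → pick T4 (covers 3 new) → pick T5 (covers 1 new). Total picks: 3.

3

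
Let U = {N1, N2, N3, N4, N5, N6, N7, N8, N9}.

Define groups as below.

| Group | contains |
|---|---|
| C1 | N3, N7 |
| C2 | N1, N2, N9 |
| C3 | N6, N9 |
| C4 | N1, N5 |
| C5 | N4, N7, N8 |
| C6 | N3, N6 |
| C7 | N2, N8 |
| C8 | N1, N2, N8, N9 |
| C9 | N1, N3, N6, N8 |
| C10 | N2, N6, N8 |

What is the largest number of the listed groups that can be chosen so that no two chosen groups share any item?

4

C1, C3, C4, C7 are pairwise disjoint (C1={N3,N7}; C3={N6,N9}; C4={N1,N5}; C7={N2,N8}).
Every remaining group overlaps one of these, and no 5 of the listed groups are pairwise disjoint, so 4 is the maximum.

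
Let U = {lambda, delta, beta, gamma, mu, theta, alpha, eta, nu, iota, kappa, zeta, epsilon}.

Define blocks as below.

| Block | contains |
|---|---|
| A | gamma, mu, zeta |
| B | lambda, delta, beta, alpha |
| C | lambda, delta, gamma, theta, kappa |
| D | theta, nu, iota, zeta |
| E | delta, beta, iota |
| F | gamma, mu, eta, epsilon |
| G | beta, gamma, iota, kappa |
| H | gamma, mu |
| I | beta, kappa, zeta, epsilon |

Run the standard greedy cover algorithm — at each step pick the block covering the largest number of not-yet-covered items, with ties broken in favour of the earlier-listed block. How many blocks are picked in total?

4

Greedy: pick C (covers 5 new) → pick D (covers 3 new) → pick F (covers 3 new) → pick B (covers 2 new). Total picks: 4.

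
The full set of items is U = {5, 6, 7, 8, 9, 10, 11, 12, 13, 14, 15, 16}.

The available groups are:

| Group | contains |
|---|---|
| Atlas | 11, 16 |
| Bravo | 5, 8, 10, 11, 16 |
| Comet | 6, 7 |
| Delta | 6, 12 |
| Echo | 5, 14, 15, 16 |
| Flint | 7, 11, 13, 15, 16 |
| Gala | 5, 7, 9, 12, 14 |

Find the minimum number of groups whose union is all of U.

Bravo and Delta and Flint and Gala together: Bravo ∪ Delta ∪ Flint ∪ Gala = {5, 6, 7, 8, 9, 10, 11, 12, 13, 14, 15, 16} — every item is covered.
No 3 of the 7 groups cover everything (all 35 combinations miss at least one item), so 4 is optimal.

4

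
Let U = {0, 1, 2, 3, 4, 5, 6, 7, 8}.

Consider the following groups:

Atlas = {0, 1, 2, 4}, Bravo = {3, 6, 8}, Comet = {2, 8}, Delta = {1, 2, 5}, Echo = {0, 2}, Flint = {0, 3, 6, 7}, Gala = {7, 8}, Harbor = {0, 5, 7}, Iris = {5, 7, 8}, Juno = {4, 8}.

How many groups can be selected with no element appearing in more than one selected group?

3

Delta, Flint, Juno are pairwise disjoint (Delta={1,2,5}; Flint={0,3,6,7}; Juno={4,8}).
Every remaining group overlaps one of these, and no 4 of the listed groups are pairwise disjoint, so 3 is the maximum.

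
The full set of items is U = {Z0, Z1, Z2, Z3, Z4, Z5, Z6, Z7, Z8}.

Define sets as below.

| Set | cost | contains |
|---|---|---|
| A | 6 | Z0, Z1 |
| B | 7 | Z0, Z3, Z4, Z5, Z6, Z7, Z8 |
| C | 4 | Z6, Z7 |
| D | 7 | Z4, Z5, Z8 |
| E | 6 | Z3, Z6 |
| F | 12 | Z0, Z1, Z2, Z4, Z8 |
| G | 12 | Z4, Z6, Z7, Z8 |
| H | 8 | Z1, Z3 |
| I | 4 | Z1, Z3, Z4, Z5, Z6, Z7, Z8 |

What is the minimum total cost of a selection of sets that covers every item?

16

F, I together cover every item (F ∪ I = {Z0, Z1, Z2, Z3, Z4, Z5, Z6, Z7, Z8}); total cost 12 + 4 = 16.
The greedy pick I, A, F costs 22; no covering selection beats 16.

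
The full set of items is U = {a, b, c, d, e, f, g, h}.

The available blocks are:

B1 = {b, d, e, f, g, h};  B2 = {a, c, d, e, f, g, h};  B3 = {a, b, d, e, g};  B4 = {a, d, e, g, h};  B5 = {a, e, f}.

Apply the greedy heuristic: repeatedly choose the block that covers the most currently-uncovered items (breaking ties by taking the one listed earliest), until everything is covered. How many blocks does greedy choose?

2

Greedy: pick B2 (covers 7 new) → pick B1 (covers 1 new). Total picks: 2.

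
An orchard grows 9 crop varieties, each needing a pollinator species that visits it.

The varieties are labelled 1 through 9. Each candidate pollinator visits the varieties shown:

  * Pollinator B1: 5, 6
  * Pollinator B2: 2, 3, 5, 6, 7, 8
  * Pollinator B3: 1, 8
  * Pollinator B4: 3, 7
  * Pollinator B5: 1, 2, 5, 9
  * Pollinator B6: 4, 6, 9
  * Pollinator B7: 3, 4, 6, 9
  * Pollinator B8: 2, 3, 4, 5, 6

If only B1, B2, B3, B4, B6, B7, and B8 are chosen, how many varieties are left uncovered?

0

Union of B1, B2, B3, B4, B6, B7, B8 = {1, 2, 3, 4, 5, 6, 7, 8, 9} — that's every variety, so 0 are uncovered.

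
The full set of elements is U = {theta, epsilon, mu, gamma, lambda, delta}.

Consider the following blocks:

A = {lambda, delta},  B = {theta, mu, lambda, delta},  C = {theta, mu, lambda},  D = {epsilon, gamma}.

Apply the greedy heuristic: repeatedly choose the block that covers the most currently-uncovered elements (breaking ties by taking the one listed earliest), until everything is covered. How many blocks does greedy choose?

2

Greedy: pick B (covers 4 new) → pick D (covers 2 new). Total picks: 2.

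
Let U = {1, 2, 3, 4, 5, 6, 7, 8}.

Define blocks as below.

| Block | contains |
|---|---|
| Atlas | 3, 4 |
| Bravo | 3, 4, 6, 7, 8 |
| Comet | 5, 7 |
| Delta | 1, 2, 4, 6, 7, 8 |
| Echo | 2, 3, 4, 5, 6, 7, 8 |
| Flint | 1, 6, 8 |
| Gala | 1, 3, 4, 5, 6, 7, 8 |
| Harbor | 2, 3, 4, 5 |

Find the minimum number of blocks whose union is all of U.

Take {Delta, Echo}. Their union is {1, 2, 3, 4, 5, 6, 7, 8}, which is all 8 items.
No single block has all 8 items (the largest, Echo, has 7), so 2 is optimal.

2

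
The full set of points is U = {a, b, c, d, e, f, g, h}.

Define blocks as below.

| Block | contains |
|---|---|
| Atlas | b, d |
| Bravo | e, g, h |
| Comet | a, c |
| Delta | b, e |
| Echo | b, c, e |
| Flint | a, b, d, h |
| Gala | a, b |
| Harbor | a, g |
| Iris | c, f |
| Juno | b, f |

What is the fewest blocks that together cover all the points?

Take {Bravo, Flint, Iris}. Their union is {a, b, c, d, e, f, g, h}, which is all 8 points.
No 2 of the 10 blocks cover everything (all 45 combinations miss at least one point), so 3 is optimal.

3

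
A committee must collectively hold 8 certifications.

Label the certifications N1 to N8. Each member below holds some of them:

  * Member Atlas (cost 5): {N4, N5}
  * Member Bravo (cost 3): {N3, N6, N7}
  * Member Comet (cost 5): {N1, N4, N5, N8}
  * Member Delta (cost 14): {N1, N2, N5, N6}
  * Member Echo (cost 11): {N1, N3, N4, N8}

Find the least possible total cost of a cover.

Bravo, Comet, Delta together cover every certification (Bravo ∪ Comet ∪ Delta = {N1, N2, N3, N4, N5, N6, N7, N8}); total cost 3 + 5 + 14 = 22.
No covering selection has total cost below 22.

22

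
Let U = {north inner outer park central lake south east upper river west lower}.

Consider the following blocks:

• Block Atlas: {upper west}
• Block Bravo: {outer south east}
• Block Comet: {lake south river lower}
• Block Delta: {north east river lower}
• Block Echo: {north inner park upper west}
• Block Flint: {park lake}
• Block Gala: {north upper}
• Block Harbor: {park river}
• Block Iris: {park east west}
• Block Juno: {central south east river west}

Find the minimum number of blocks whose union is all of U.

4

Bravo and Comet and Echo and Juno together: Bravo ∪ Comet ∪ Echo ∪ Juno = {north, inner, outer, park, central, lake, south, east, upper, river, west, lower} — every item is covered.
No 3 of the 10 blocks cover everything (all 120 combinations miss at least one item), so 4 is optimal.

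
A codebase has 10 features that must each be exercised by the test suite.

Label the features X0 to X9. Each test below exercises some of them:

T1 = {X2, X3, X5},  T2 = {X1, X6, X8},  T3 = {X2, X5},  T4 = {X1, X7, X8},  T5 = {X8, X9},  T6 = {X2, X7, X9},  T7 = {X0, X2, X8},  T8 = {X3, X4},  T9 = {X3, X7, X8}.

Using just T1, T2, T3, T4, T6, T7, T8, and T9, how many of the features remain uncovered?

Union of T1, T2, T3, T4, T6, T7, T8, T9 = {X0, X1, X2, X3, X4, X5, X6, X7, X8, X9} — that's every feature, so 0 are uncovered.

0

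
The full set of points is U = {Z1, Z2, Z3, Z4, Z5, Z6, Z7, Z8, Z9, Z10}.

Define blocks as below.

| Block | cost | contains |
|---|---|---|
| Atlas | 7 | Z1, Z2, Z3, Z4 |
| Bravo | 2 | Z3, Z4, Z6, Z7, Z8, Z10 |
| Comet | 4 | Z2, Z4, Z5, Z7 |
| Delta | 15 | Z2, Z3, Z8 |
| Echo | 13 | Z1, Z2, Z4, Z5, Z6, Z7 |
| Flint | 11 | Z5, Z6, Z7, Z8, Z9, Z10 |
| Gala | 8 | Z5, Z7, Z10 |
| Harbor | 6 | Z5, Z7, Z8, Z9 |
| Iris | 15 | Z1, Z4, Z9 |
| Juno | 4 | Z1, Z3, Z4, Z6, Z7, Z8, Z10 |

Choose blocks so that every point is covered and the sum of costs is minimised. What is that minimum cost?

14

Comet, Harbor, Juno together cover every point (Comet ∪ Harbor ∪ Juno = {Z1, Z2, Z3, Z4, Z5, Z6, Z7, Z8, Z9, Z10}); total cost 4 + 6 + 4 = 14.
The greedy pick Bravo, Comet, Juno, Harbor costs 16; no covering selection beats 14.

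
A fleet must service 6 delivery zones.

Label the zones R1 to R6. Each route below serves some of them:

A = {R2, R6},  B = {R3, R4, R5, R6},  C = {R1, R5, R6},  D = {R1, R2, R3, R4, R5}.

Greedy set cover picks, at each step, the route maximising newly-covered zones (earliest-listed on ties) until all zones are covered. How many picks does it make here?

Greedy: pick D (covers 5 new) → pick A (covers 1 new). Total picks: 2.

2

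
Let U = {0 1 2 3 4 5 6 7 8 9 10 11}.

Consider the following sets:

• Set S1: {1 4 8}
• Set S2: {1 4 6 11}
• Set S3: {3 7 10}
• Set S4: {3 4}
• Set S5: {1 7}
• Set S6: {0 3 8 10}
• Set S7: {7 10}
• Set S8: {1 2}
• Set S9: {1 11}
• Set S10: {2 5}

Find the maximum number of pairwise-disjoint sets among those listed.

S4, S7, S9, S10 are pairwise disjoint (S4={3,4}; S7={7,10}; S9={1,11}; S10={2,5}).
Every remaining set overlaps one of these, and no 5 of the listed sets are pairwise disjoint, so 4 is the maximum.

4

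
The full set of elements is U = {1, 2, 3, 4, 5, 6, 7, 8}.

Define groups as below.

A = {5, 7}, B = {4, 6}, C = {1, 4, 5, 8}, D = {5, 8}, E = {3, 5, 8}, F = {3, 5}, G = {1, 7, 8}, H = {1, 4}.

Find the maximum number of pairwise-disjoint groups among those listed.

3

B, F, G are pairwise disjoint (B={4,6}; F={3,5}; G={1,7,8}).
Every remaining group overlaps one of these, and no 4 of the listed groups are pairwise disjoint, so 3 is the maximum.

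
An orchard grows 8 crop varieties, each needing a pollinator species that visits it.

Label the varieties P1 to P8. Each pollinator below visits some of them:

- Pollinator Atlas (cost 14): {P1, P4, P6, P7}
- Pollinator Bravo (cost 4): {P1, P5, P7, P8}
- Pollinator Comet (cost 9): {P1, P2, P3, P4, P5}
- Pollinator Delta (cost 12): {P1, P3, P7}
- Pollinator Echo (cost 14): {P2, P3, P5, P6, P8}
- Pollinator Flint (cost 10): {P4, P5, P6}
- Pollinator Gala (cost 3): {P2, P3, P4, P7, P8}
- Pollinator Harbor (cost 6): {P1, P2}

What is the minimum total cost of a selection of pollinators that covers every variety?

Bravo, Flint, Gala together cover every variety (Bravo ∪ Flint ∪ Gala = {P1, P2, P3, P4, P5, P6, P7, P8}); total cost 4 + 10 + 3 = 17.
No covering selection has total cost below 17.

17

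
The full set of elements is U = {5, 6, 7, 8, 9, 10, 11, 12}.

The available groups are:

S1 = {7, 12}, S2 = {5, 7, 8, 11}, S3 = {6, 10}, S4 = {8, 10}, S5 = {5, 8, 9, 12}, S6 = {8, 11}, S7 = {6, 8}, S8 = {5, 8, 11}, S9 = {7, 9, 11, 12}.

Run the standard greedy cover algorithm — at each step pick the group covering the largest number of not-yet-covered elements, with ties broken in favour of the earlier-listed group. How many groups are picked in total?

Greedy: pick S2 (covers 4 new) → pick S3 (covers 2 new) → pick S5 (covers 2 new). Total picks: 3.

3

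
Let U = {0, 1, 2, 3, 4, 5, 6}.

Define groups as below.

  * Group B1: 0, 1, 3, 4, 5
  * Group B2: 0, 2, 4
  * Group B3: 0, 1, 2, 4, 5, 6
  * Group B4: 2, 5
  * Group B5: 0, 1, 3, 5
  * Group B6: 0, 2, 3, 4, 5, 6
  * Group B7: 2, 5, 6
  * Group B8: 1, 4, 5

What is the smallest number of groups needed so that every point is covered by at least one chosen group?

B1 and B3 together: B1 ∪ B3 = {0, 1, 2, 3, 4, 5, 6} — every point is covered.
No single group has all 7 points (the largest, B3, has 6), so 2 is optimal.

2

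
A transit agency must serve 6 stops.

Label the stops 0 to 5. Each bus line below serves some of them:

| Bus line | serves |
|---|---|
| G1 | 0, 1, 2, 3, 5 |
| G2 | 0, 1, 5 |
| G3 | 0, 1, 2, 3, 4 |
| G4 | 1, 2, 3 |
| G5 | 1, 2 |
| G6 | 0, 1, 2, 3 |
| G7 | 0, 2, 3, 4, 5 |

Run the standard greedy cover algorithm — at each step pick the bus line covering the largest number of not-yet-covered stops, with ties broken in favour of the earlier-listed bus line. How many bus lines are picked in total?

2

Greedy: pick G1 (covers 5 new) → pick G3 (covers 1 new). Total picks: 2.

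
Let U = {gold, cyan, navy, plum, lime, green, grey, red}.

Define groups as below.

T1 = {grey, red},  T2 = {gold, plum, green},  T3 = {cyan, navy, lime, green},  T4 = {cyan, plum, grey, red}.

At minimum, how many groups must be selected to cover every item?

3

Take {T1, T2, T3}. Their union is {gold, cyan, navy, plum, lime, green, grey, red}, which is all 8 items.
Only T2 contains gold, so T2 is forced; the remaining 5 items need at least 2 more groups (each remaining group adds at most 3) — so at least 3 groups are needed, and 3 is optimal.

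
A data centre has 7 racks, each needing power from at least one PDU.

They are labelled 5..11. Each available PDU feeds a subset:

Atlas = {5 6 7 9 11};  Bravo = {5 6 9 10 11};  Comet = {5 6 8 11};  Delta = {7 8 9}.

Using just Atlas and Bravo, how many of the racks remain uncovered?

1

Union of Atlas, Bravo = {5, 6, 7, 9, 10, 11}.
Not covered: 8 — 1 rack.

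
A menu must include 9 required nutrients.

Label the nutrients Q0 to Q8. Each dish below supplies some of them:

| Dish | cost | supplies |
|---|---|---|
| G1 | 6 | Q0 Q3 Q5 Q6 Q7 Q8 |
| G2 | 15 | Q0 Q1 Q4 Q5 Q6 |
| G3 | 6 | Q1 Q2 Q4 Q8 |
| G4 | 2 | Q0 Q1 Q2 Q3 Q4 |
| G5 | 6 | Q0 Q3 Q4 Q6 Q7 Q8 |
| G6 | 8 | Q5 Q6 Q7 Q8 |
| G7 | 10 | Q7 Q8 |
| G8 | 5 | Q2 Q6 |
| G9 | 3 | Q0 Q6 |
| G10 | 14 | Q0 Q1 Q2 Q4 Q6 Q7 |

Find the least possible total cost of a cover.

8

G1, G4 together cover every nutrient (G1 ∪ G4 = {Q0, Q1, Q2, Q3, Q4, Q5, Q6, Q7, Q8}); total cost 6 + 2 = 8.
No covering selection has total cost below 8.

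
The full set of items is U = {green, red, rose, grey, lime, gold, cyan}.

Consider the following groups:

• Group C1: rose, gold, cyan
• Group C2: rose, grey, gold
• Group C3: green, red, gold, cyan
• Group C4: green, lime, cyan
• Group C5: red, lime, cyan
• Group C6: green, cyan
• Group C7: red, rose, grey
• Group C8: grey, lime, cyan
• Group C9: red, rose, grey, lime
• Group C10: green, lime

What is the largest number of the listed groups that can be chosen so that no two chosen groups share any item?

C4, C7 are pairwise disjoint (C4={green,lime,cyan}; C7={red,rose,grey}).
Every remaining group overlaps one of these, and no 3 of the listed groups are pairwise disjoint, so 2 is the maximum.

2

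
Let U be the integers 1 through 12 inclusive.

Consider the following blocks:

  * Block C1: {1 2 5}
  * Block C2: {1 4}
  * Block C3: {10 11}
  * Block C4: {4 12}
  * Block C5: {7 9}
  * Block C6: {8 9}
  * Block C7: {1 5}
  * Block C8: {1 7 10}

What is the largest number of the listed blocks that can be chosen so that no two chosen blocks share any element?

4

C1, C3, C4, C5 are pairwise disjoint (C1={1,2,5}; C3={10,11}; C4={4,12}; C5={7,9}).
Every remaining block overlaps one of these, and no 5 of the listed blocks are pairwise disjoint, so 4 is the maximum.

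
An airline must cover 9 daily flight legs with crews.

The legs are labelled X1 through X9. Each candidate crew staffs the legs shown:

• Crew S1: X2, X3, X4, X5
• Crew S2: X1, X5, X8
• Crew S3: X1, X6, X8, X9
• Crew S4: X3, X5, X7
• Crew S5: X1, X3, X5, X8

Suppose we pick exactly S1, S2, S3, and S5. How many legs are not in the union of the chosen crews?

Union of S1, S2, S3, S5 = {X1, X2, X3, X4, X5, X6, X8, X9}.
Not covered: X7 — 1 leg.

1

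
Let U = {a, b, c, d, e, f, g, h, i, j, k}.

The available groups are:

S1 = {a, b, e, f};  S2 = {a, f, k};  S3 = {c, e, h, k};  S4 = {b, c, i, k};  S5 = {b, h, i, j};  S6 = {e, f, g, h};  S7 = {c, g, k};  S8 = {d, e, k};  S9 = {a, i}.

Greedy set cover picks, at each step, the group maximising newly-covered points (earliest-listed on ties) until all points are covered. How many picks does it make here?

Greedy: pick S1 (covers 4 new) → pick S3 (covers 3 new) → pick S5 (covers 2 new) → pick S6 (covers 1 new) → pick S8 (covers 1 new). Total picks: 5.
(The true minimum cover uses only 4 groups, so greedy is not optimal here.)

5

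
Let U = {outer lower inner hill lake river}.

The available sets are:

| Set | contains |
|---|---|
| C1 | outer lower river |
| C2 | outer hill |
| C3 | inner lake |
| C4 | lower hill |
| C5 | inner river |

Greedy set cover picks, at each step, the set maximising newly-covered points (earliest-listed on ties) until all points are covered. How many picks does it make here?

3

Greedy: pick C1 (covers 3 new) → pick C3 (covers 2 new) → pick C2 (covers 1 new). Total picks: 3.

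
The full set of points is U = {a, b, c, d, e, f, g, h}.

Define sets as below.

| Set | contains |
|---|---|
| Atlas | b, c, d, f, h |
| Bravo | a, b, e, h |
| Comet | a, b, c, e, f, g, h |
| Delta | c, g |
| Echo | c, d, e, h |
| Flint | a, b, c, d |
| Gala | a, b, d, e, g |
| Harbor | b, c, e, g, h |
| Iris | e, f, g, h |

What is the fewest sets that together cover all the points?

Atlas and Gala cover everything between them: the union {a, b, c, d, e, f, g, h} is all of U.
No single set has all 8 points (the largest, Comet, has 7), so 2 is optimal.

2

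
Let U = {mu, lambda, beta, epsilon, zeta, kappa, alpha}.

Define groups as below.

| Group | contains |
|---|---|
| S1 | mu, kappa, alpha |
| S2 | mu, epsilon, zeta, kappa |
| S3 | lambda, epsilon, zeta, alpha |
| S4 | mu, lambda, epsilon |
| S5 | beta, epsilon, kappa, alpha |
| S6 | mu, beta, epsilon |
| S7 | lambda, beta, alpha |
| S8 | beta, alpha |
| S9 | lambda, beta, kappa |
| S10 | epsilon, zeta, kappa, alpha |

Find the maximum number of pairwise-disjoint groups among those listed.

S4, S8 are pairwise disjoint (S4={mu,lambda,epsilon}; S8={beta,alpha}).
Every remaining group overlaps one of these, and no 3 of the listed groups are pairwise disjoint, so 2 is the maximum.

2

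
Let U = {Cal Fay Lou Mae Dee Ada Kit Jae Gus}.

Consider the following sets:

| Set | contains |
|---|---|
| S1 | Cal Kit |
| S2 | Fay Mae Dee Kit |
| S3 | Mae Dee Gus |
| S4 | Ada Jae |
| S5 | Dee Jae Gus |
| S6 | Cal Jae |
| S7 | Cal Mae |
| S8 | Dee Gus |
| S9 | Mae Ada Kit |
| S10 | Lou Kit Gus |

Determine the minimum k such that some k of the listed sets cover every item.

4

Take {S1, S2, S4, S10}. Their union is {Cal, Fay, Lou, Mae, Dee, Ada, Kit, Jae, Gus}, which is all 9 items.
Only S2 contains Fay, so S2 is forced; the remaining 5 items need at least 3 more sets (each remaining set adds at most 2) — so at least 4 sets are needed, and 4 is optimal.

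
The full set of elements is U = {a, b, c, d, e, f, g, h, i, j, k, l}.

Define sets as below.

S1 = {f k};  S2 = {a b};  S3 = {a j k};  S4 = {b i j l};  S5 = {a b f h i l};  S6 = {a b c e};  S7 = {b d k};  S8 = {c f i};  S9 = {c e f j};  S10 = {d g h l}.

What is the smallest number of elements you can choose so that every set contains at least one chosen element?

4

Take T = {a, b, f, g}. Each listed set contains at least one of these, so T is a hitting set of size 4.
No choice of 3 elements meets every set, so 4 is the minimum.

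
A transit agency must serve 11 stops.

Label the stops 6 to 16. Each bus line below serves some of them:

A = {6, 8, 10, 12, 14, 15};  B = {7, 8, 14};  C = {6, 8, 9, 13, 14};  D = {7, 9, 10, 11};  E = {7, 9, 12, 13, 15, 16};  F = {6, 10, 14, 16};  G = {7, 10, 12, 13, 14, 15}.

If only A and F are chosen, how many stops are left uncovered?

4

Union of A, F = {6, 8, 10, 12, 14, 15, 16}.
Not covered: 7, 9, 11, 13 — 4 stops.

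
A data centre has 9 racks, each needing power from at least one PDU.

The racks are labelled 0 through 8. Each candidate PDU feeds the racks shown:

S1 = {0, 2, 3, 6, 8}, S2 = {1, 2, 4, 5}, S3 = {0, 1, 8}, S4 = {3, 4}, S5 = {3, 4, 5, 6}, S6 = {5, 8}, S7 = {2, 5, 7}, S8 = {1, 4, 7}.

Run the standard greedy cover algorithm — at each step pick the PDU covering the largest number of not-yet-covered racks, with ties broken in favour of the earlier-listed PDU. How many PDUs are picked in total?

Greedy: pick S1 (covers 5 new) → pick S2 (covers 3 new) → pick S7 (covers 1 new). Total picks: 3.

3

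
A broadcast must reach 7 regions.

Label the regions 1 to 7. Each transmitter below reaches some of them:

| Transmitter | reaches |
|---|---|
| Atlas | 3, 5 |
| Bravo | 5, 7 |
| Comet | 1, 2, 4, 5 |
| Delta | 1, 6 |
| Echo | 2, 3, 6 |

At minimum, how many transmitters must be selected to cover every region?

3

Bravo and Comet and Echo together: Bravo ∪ Comet ∪ Echo = {1, 2, 3, 4, 5, 6, 7} — every region is covered.
Only Comet contains 4, so Comet is forced; the remaining 3 regions need at least 2 more transmitters (each remaining transmitter adds at most 2) — so at least 3 transmitters are needed, and 3 is optimal.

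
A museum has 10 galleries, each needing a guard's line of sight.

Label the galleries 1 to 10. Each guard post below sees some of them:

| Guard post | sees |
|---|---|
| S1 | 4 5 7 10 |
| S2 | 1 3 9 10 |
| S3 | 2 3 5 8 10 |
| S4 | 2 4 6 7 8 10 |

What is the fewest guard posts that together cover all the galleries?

S2 and S3 and S4 together: S2 ∪ S3 ∪ S4 = {1, 2, 3, 4, 5, 6, 7, 8, 9, 10} — every gallery is covered.
Only S2 contains 1, so S2 is forced; the remaining 6 galleries need at least 2 more guard posts (each remaining guard post adds at most 5) — so at least 3 guard posts are needed, and 3 is optimal.

3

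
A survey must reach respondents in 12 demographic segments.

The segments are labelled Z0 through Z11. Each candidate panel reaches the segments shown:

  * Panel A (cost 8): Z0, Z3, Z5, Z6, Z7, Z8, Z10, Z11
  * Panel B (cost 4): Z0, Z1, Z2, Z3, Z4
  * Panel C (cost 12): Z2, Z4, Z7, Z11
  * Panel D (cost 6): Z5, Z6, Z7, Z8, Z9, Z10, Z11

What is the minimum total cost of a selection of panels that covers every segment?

10

B, D together cover every segment (B ∪ D = {Z0, Z1, Z2, Z3, Z4, Z5, Z6, Z7, Z8, Z9, Z10, Z11}); total cost 4 + 6 = 10.
No covering selection has total cost below 10.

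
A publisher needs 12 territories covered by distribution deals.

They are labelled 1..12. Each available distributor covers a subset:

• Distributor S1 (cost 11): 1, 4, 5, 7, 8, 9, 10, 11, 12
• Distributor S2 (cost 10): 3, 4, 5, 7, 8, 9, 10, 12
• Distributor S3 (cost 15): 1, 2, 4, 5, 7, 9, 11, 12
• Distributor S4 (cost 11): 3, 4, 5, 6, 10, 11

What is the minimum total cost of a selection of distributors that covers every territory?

36

S2, S3, S4 together cover every territory (S2 ∪ S3 ∪ S4 = {1, 2, 3, 4, 5, 6, 7, 8, 9, 10, 11, 12}); total cost 10 + 15 + 11 = 36.
The greedy pick S1, S4, S3 costs 37; no covering selection beats 36.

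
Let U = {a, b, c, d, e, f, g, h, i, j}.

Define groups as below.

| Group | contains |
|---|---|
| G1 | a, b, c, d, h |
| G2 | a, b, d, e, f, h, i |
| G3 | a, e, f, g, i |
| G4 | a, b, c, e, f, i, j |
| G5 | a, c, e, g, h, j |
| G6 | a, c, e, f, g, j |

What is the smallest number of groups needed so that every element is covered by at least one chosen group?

2

Take {G2, G5}. Their union is {a, b, c, d, e, f, g, h, i, j}, which is all 10 elements.
No single group has all 10 elements (the largest, G2, has 7), so 2 is optimal.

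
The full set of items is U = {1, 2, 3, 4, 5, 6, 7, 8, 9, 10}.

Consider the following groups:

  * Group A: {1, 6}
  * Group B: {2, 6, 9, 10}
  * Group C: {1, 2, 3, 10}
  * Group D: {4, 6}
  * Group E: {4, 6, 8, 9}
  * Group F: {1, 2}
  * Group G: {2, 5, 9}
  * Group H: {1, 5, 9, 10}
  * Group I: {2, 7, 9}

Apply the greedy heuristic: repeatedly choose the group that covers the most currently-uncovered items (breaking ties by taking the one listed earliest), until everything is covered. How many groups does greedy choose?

5

Greedy: pick B (covers 4 new) → pick C (covers 2 new) → pick E (covers 2 new) → pick G (covers 1 new) → pick I (covers 1 new). Total picks: 5.
(The true minimum cover uses only 4 groups, so greedy is not optimal here.)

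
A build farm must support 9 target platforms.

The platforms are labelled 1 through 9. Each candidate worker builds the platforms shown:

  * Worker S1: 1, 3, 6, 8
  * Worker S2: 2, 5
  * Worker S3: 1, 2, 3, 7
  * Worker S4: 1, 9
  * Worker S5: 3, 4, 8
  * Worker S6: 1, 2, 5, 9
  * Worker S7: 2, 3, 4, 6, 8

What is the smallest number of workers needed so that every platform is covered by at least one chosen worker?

3

S3 and S6 and S7 together: S3 ∪ S6 ∪ S7 = {1, 2, 3, 4, 5, 6, 7, 8, 9} — every platform is covered.
Only S3 contains 7, so S3 is forced; the remaining 5 platforms need at least 2 more workers (each remaining worker adds at most 3) — so at least 3 workers are needed, and 3 is optimal.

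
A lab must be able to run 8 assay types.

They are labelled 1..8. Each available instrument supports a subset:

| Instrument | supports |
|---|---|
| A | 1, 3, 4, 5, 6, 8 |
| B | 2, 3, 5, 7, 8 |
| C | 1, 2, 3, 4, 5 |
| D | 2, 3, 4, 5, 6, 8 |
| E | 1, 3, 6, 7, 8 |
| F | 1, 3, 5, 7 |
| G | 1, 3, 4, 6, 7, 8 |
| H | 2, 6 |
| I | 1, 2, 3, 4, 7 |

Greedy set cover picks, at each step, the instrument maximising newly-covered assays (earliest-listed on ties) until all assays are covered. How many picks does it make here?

2

Greedy: pick A (covers 6 new) → pick B (covers 2 new). Total picks: 2.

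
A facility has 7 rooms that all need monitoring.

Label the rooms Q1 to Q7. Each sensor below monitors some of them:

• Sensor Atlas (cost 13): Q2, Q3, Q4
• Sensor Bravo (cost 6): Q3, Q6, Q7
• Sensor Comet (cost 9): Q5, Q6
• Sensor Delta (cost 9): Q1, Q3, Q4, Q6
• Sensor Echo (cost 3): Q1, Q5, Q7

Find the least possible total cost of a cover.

Atlas, Bravo, Echo together cover every room (Atlas ∪ Bravo ∪ Echo = {Q1, Q2, Q3, Q4, Q5, Q6, Q7}); total cost 13 + 6 + 3 = 22.
No covering selection has total cost below 22.

22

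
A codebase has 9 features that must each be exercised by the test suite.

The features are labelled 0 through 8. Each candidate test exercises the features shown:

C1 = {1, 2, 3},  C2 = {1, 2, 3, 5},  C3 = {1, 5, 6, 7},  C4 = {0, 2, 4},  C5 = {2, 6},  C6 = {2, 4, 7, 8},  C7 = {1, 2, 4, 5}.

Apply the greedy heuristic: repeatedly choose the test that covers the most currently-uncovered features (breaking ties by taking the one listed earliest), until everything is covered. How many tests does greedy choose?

Greedy: pick C2 (covers 4 new) → pick C6 (covers 3 new) → pick C3 (covers 1 new) → pick C4 (covers 1 new). Total picks: 4.

4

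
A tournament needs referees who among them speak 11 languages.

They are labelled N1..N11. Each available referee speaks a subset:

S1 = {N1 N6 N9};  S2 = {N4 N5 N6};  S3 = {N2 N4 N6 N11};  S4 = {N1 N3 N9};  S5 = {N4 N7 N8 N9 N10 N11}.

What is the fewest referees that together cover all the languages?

4

S2 and S3 and S4 and S5 together: S2 ∪ S3 ∪ S4 ∪ S5 = {N1, N2, N3, N4, N5, N6, N7, N8, N9, N10, N11} — every language is covered.
Only S5 contains N7, so S5 is forced; the remaining 5 languages need at least 3 more referees (each remaining referee adds at most 2) — so at least 4 referees are needed, and 4 is optimal.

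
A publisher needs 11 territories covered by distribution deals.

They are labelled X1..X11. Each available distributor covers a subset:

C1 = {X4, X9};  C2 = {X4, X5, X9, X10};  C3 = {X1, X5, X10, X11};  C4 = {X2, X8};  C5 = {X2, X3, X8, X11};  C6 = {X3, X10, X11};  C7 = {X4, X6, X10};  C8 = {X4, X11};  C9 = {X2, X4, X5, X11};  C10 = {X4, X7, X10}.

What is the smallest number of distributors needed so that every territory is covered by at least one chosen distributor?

5

C1 and C3 and C5 and C7 and C10 together: C1 ∪ C3 ∪ C5 ∪ C7 ∪ C10 = {X1, X2, X3, X4, X5, X6, X7, X8, X9, X10, X11} — every territory is covered.
No 4 of the 10 distributors cover everything (all 210 combinations miss at least one territory), so 5 is optimal.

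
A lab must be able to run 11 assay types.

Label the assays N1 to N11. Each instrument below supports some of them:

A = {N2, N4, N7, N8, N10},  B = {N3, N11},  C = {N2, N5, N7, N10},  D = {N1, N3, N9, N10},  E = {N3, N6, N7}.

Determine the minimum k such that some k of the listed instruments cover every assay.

A and B and C and D and E together: A ∪ B ∪ C ∪ D ∪ E = {N1, N2, N3, N4, N5, N6, N7, N8, N9, N10, N11} — every assay is covered.
No 4 of the 5 instruments cover everything (all 5 combinations miss at least one assay), so 5 is optimal.

5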